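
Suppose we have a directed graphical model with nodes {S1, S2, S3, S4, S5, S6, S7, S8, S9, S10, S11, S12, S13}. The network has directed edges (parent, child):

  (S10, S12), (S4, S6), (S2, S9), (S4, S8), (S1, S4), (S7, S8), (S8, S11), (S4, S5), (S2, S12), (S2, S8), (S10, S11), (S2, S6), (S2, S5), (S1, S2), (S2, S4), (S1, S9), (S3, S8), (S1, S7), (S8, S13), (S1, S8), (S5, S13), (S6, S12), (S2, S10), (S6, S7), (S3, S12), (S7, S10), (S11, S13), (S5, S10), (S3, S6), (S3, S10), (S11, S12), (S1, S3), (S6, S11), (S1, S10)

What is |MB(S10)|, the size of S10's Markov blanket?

S10's parents: S1, S2, S3, S5, S7.
S10's children: S11, S12.
Other parents of S10's children:
  S11: S6, S8
  S12: S2, S3, S6, S11
MB(S10) = {S1, S2, S3, S5, S6, S7, S8, S11, S12}, which has 9 nodes.

9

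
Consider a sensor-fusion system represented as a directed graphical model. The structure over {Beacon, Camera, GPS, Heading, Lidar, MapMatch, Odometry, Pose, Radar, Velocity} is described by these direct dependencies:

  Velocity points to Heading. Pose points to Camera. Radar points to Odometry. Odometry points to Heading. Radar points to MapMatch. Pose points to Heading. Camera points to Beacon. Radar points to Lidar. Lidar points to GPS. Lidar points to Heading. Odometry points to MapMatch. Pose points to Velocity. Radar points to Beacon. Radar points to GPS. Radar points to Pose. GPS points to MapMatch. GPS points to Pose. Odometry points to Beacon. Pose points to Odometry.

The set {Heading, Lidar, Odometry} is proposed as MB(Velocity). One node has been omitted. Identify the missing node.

By definition, MB(Velocity) is built from Velocity's parents, Velocity's children, and the co-parents of Velocity.
Pa(Velocity) = {Pose}.
Children of Velocity: Heading.
Co-parents of Velocity (other parents of its children):
  Heading's other parents are Lidar, Odometry, Pose.
MB(Velocity) = {Heading, Lidar, Odometry, Pose}.
Comparing with the claimed set, Pose is missing.

Pose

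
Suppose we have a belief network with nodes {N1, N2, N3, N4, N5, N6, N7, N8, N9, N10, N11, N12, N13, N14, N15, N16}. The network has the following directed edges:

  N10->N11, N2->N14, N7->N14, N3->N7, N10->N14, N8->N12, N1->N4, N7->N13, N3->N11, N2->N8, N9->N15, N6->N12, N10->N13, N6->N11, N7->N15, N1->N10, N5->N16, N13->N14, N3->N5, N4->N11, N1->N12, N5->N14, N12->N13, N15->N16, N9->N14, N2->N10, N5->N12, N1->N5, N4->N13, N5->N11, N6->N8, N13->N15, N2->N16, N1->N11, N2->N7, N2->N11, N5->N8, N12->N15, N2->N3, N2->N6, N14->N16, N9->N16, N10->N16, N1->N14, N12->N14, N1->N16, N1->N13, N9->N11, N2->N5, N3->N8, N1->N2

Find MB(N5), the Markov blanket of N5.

N5's children: N8, N11, N12, N14, N16.
Parents of N5: N1, N2, N3.
For each child, the remaining parents (spouses of N5):
  parents(N8) \ {N5} = {N2, N3, N6}.
  N11's other parents are N1, N2, N3, N4, N6, N9, N10.
  N12's other parents are N1, N6, N8.
  parents(N14) \ {N5} = {N1, N2, N7, N9, N10, N12, N13}.
  N16's other parents are N1, N2, N9, N10, N14, N15.
Union: {N1, N2, N3} ∪ {N8, N11, N12, N14, N16} ∪ {N1, N2, N3, N4, N6, N7, N8, N9, N10, N12, N13, N14, N15} = {N1, N2, N3, N4, N6, N7, N8, N9, N10, N11, N12, N13, N14, N15, N16}.

{N1, N2, N3, N4, N6, N7, N8, N9, N10, N11, N12, N13, N14, N15, N16}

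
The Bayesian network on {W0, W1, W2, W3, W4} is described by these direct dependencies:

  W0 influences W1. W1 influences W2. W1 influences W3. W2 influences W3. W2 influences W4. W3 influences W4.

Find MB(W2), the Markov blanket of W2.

{W1, W3, W4}

W2 has parent W1.
W2 has children W3, W4.
Other parents of W2's children:
  W3's other parent is W1.
  W4's other parent is W3.
Union: {W1} ∪ {W3, W4} ∪ {W1, W3} = {W1, W3, W4}.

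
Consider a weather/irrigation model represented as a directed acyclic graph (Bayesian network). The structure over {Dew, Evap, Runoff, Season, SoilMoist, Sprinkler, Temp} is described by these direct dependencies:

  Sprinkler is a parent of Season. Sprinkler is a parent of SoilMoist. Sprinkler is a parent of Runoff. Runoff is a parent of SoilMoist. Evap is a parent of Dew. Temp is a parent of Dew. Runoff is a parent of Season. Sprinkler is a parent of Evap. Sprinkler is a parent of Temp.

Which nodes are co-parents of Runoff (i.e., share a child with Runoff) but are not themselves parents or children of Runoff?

{}

Children of Runoff: Season, SoilMoist.
  parents(Season) \ {Runoff} = {Sprinkler}.
  SoilMoist also has parent Sprinkler.
Excluding nodes already adjacent to Runoff (Season, SoilMoist, Sprinkler), the co-parent-only contribution is {}.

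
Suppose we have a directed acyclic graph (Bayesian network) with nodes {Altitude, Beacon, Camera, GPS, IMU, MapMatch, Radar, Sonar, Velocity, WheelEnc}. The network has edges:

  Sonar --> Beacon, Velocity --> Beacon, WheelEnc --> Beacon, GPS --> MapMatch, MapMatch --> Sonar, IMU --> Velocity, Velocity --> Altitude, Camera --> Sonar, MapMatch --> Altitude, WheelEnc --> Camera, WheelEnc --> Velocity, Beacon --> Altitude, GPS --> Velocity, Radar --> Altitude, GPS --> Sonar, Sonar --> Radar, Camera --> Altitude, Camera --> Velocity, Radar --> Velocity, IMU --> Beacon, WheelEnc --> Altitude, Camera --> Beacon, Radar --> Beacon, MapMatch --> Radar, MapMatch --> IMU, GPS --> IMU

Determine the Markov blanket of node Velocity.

Recall MB(v) = parents ∪ children ∪ spouses, where spouses are the other parents of v's children.
Pa(Velocity) = {Camera, GPS, IMU, Radar, WheelEnc}.
Velocity's children: Altitude, Beacon.
For each child, the remaining parents (spouses of Velocity):
  parents(Beacon) \ {Velocity} = {Camera, IMU, Radar, Sonar, WheelEnc}.
  parents(Altitude) \ {Velocity} = {Beacon, Camera, MapMatch, Radar, WheelEnc}.
MB(Velocity) = {Altitude, Beacon, Camera, GPS, IMU, MapMatch, Radar, Sonar, WheelEnc}.

{Altitude, Beacon, Camera, GPS, IMU, MapMatch, Radar, Sonar, WheelEnc}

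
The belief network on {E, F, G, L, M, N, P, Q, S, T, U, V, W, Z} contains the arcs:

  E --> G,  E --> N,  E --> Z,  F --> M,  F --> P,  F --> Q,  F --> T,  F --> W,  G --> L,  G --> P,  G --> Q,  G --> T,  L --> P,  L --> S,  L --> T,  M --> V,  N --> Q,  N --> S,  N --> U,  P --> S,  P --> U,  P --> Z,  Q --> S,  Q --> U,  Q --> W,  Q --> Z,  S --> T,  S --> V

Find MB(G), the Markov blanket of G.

{E, F, L, N, P, Q, S, T}

Children of G: L, P, Q, T.
G's parents: E.
Other parents of G's children:
  L has no other parent.
  P's other parents are F, L.
  parents(Q) \ {G} = {F, N}.
  T's other parents are F, L, S.
MB(G) = {E, F, L, N, P, Q, S, T}.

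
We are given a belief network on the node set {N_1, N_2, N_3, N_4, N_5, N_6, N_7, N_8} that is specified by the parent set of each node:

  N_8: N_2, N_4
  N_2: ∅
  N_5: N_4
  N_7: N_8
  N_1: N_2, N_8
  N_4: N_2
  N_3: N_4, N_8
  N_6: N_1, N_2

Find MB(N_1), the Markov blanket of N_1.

{N_2, N_6, N_8}

By definition, MB(N_1) is built from N_1's parents, N_1's children, and the co-parents of N_1.
Pa(N_1) = {N_2, N_8}.
N_1 has child N_6.
Other parents of N_1's children:
  N_6: N_2
Union: {N_2, N_8} ∪ {N_6} ∪ {N_2} = {N_2, N_6, N_8}.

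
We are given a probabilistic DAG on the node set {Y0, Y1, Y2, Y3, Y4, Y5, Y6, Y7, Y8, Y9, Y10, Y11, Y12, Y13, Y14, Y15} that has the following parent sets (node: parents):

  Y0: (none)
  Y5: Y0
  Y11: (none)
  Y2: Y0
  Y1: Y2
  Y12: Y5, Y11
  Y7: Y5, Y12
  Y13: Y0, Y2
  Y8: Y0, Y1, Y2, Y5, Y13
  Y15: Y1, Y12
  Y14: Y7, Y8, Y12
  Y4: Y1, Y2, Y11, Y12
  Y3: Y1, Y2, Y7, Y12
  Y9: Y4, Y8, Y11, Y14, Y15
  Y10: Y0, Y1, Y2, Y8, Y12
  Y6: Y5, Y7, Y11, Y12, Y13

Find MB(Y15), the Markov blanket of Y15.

{Y1, Y4, Y8, Y9, Y11, Y12, Y14}

Recall MB(v) = parents ∪ children ∪ spouses, where spouses are the other parents of v's children.
Parents of Y15: Y1, Y12.
Ch(Y15) = {Y9}.
Co-parents of Y15 (other parents of its children):
  Y9: Y4, Y8, Y11, Y14
So the Markov blanket of Y15 is {Y1, Y4, Y8, Y9, Y11, Y12, Y14}.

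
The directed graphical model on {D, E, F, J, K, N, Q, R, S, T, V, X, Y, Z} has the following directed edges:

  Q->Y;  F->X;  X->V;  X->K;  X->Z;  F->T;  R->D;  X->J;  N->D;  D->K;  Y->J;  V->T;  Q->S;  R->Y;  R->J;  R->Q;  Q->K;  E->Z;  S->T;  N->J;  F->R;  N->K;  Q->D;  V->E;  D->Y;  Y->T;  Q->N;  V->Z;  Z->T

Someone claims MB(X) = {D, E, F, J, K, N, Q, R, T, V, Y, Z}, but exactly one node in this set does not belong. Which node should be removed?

Recall MB(v) = parents ∪ children ∪ spouses, where spouses are the other parents of v's children.
X has parent F.
X's children: J, K, V, Z.
For each child, the remaining parents (spouses of X):
  V has no other parent.
  Z's other parents are E, V.
  parents(J) \ {X} = {N, R, Y}.
  K also has parents D, N, Q.
MB(X) = {D, E, F, J, K, N, Q, R, V, Y, Z}.
T is neither a parent, child, nor co-parent of X, so it does not belong.

T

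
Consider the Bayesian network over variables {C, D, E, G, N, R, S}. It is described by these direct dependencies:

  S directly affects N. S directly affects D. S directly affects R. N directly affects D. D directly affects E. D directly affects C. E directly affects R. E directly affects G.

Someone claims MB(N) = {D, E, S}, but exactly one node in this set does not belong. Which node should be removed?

E

Recall MB(v) = parents ∪ children ∪ spouses, where spouses are the other parents of v's children.
N has parent S.
N has child D.
Co-parents of N (other parents of its children):
  D's other parent is S.
MB(N) = {D, S}.
E is neither a parent, child, nor co-parent of N, so it does not belong.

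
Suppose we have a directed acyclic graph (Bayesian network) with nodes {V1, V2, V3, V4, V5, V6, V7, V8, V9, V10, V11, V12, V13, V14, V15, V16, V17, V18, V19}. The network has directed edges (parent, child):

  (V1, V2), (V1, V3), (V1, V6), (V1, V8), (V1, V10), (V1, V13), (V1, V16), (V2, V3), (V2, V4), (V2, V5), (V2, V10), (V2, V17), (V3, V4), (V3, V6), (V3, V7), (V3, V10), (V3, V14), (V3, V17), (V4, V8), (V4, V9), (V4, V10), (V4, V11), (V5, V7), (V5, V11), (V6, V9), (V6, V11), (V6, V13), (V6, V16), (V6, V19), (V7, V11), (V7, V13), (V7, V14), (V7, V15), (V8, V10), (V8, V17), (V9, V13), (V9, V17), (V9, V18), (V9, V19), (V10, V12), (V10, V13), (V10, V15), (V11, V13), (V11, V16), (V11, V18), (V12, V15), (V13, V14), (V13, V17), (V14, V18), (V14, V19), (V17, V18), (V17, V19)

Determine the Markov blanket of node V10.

{V1, V2, V3, V4, V6, V7, V8, V9, V11, V12, V13, V15}

A node's Markov blanket = Pa ∪ Ch ∪ (parents of Ch other than the node itself).
V10 has children V12, V13, V15.
V10 has parents V1, V2, V3, V4, V8.
Parents of each child, excluding V10:
  V12: no additional parents.
  parents(V13) \ {V10} = {V1, V6, V7, V9, V11}.
  V15's other parents are V7, V12.
Union: {V1, V2, V3, V4, V8} ∪ {V12, V13, V15} ∪ {V1, V6, V7, V9, V11, V12} = {V1, V2, V3, V4, V6, V7, V8, V9, V11, V12, V13, V15}.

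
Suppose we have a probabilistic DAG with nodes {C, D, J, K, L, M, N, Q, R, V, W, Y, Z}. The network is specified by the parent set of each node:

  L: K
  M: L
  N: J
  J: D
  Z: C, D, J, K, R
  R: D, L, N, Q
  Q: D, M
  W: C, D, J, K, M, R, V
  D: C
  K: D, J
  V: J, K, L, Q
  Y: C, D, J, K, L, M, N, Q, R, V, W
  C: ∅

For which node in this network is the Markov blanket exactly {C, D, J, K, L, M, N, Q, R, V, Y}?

W

The target node must have every member of {C, D, J, K, L, M, N, Q, R, V, Y} as a parent, child, or co-parent, and no others.
Parents of W: C, D, J, K, M, R, V; children: Y; co-parents: C, D, J, K, L, M, N, Q, R, V.
These exactly cover the given set, so the node is W.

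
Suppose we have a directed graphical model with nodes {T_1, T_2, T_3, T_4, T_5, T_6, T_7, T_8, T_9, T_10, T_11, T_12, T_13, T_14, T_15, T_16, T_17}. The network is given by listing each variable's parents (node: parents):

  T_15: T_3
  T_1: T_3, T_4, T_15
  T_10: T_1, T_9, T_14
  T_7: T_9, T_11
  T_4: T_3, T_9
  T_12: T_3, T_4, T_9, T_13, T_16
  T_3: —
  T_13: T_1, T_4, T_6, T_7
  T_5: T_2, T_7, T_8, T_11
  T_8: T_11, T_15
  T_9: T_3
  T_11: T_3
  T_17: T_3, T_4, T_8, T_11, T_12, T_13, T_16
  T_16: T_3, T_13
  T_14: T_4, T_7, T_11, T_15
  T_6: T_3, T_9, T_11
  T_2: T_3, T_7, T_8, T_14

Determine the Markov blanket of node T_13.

{T_1, T_3, T_4, T_6, T_7, T_8, T_9, T_11, T_12, T_16, T_17}

By definition, MB(T_13) is built from T_13's parents, T_13's children, and the co-parents of T_13.
Children of T_13: T_12, T_16, T_17.
Pa(T_13) = {T_1, T_4, T_6, T_7}.
Co-parents of T_13 (other parents of its children):
  T_16 also has parent T_3.
  T_12 also has parents T_3, T_4, T_9, T_16.
  parents(T_17) \ {T_13} = {T_3, T_4, T_8, T_11, T_12, T_16}.
MB(T_13) = {T_1, T_3, T_4, T_6, T_7, T_8, T_9, T_11, T_12, T_16, T_17}.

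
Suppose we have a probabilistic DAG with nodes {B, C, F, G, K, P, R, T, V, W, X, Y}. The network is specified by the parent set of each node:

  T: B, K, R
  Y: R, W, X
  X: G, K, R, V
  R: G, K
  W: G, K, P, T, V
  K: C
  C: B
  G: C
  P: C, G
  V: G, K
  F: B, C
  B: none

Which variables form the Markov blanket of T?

The Markov blanket of a node is its parents, its children, and the other parents of its children.
T's parents: B, K, R.
Ch(T) = {W}.
For each child, the remaining parents (spouses of T):
  W: G, K, P, V
Union: {B, K, R} ∪ {W} ∪ {G, K, P, V} = {B, G, K, P, R, V, W}.

{B, G, K, P, R, V, W}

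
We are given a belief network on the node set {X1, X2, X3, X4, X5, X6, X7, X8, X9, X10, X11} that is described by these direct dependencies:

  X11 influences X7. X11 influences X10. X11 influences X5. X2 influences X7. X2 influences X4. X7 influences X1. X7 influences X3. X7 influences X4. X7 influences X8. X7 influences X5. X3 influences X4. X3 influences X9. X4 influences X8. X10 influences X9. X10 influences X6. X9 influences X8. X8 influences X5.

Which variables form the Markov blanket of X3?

{X2, X4, X7, X9, X10}

By definition, MB(X3) is built from X3's parents, X3's children, and the co-parents of X3.
Children of X3: X4, X9.
Pa(X3) = {X7}.
Parents of each child, excluding X3:
  parents(X4) \ {X3} = {X2, X7}.
  X9 also has parent X10.
Taking the union gives {X2, X4, X7, X9, X10}.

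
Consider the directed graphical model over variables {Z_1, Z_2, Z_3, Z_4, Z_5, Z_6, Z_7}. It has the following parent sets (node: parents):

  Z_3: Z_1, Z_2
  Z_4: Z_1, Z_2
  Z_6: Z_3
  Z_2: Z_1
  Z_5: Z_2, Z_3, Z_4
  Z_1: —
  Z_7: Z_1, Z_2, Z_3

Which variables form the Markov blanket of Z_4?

By definition, MB(Z_4) is built from Z_4's parents, Z_4's children, and the co-parents of Z_4.
Z_4's parents: Z_1, Z_2.
Z_4's children: Z_5.
Co-parents of Z_4 (other parents of its children):
  Z_5: Z_2, Z_3
Union: {Z_1, Z_2} ∪ {Z_5} ∪ {Z_2, Z_3} = {Z_1, Z_2, Z_3, Z_5}.

{Z_1, Z_2, Z_3, Z_5}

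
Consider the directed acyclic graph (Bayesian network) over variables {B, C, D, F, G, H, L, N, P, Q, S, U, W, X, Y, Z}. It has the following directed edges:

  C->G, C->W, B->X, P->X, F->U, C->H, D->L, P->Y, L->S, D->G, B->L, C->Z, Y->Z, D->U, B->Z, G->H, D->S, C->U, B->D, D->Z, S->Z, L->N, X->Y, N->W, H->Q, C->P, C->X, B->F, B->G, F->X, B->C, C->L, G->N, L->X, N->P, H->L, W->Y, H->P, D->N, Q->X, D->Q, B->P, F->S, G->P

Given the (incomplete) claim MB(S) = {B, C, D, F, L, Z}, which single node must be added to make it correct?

Y

S's parents: D, F, L.
S's children: Z.
Other parents of S's children:
  Z's other parents are B, C, D, Y.
MB(S) = {B, C, D, F, L, Y, Z}.
Comparing with the claimed set, Y is missing.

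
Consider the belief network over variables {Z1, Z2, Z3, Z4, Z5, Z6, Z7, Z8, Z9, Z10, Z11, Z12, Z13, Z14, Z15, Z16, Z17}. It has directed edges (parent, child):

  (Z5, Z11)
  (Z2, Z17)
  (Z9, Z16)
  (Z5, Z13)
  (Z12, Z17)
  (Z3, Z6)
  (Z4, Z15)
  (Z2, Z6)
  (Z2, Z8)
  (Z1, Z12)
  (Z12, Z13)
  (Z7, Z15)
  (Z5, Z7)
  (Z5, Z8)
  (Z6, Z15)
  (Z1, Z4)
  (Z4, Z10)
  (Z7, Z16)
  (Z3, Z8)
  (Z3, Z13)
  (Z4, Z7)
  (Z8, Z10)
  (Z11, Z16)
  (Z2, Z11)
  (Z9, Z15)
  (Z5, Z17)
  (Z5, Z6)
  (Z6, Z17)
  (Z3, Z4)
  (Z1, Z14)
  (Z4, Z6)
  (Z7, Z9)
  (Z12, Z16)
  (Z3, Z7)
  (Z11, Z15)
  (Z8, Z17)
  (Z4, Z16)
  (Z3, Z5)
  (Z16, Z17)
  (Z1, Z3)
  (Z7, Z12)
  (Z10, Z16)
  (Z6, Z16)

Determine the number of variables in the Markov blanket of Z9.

8

A node's Markov blanket = Pa ∪ Ch ∪ (parents of Ch other than the node itself).
Parents of Z9: Z7.
Children of Z9: Z15, Z16.
Parents of each child, excluding Z9:
  Z15: Z4, Z6, Z7, Z11
  Z16: Z4, Z6, Z7, Z10, Z11, Z12
MB(Z9) = {Z4, Z6, Z7, Z10, Z11, Z12, Z15, Z16}, which has 8 nodes.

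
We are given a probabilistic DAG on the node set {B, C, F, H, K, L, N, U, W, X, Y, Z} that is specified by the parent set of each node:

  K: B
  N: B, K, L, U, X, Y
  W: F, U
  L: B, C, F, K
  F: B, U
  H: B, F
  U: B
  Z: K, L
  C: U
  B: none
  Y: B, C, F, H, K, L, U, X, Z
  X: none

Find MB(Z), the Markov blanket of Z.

{B, C, F, H, K, L, U, X, Y}

A node's Markov blanket = Pa ∪ Ch ∪ (parents of Ch other than the node itself).
Ch(Z) = {Y}.
Pa(Z) = {K, L}.
For each child, the remaining parents (spouses of Z):
  Y also has parents B, C, F, H, K, L, U, X.
MB(Z) = {B, C, F, H, K, L, U, X, Y}.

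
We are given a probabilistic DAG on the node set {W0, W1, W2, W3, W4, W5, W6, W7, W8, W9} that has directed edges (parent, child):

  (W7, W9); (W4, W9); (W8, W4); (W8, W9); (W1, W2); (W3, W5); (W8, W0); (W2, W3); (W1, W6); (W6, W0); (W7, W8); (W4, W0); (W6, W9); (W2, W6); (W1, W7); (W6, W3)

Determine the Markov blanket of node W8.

{W0, W4, W6, W7, W9}

A node's Markov blanket = Pa ∪ Ch ∪ (parents of Ch other than the node itself).
W8's children: W0, W4, W9.
Pa(W8) = {W7}.
Other parents of W8's children:
  W4: no additional parents.
  W0's other parents are W4, W6.
  parents(W9) \ {W8} = {W4, W6, W7}.
Union: {W7} ∪ {W0, W4, W9} ∪ {W4, W6, W7} = {W0, W4, W6, W7, W9}.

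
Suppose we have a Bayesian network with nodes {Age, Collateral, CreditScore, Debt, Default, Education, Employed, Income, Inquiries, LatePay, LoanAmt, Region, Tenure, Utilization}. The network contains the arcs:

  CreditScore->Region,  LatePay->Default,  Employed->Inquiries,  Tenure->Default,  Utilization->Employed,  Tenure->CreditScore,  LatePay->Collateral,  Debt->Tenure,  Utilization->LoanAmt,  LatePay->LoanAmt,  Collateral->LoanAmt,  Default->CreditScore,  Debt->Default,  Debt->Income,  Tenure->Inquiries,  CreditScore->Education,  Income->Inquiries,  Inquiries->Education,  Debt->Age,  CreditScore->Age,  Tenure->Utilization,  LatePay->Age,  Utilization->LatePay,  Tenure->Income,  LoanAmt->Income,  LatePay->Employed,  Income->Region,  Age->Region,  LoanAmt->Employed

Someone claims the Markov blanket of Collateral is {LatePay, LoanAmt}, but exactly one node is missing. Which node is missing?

The Markov blanket of a node is its parents, its children, and the other parents of its children.
Collateral's parents: LatePay.
Ch(Collateral) = {LoanAmt}.
Other parents of Collateral's children:
  LoanAmt: LatePay, Utilization
MB(Collateral) = {LatePay, LoanAmt, Utilization}.
Comparing with the claimed set, Utilization is missing.

Utilization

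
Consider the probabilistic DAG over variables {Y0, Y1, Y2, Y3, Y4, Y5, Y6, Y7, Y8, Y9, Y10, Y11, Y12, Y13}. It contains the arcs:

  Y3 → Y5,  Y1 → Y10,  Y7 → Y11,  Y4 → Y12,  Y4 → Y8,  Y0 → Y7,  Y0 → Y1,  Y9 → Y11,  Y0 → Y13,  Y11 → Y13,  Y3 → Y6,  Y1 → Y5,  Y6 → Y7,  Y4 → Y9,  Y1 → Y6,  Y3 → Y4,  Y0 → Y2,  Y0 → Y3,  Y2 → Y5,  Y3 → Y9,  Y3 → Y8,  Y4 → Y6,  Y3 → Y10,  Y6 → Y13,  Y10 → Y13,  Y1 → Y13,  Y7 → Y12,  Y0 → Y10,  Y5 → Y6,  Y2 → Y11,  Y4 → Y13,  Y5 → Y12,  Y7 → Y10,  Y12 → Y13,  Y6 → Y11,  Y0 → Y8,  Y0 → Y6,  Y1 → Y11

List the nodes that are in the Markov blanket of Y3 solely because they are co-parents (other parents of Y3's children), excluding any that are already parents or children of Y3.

Children of Y3: Y4, Y5, Y6, Y8, Y9, Y10.
  Y4: —
  Y5: Y1, Y2
  Y6: Y0, Y1, Y4, Y5
  Y8: Y0, Y4
  Y9: Y4
  Y10: Y0, Y1, Y7
Excluding nodes already adjacent to Y3 (Y0, Y4, Y5, Y6, Y8, Y9, Y10), the co-parent-only contribution is {Y1, Y2, Y7}.

{Y1, Y2, Y7}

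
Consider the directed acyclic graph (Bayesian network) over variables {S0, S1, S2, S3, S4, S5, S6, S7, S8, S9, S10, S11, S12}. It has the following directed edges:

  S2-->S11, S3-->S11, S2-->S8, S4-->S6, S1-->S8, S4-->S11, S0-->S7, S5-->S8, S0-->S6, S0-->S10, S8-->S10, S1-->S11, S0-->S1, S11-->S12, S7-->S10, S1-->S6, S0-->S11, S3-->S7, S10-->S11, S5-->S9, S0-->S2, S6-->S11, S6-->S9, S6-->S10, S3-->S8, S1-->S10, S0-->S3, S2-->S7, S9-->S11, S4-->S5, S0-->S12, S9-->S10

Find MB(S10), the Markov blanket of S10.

A node's Markov blanket = Pa ∪ Ch ∪ (parents of Ch other than the node itself).
Parents of S10: S0, S1, S6, S7, S8, S9.
Children of S10: S11.
Other parents of S10's children:
  S11 also has parents S0, S1, S2, S3, S4, S6, S9.
MB(S10) = {S0, S1, S2, S3, S4, S6, S7, S8, S9, S11}.

{S0, S1, S2, S3, S4, S6, S7, S8, S9, S11}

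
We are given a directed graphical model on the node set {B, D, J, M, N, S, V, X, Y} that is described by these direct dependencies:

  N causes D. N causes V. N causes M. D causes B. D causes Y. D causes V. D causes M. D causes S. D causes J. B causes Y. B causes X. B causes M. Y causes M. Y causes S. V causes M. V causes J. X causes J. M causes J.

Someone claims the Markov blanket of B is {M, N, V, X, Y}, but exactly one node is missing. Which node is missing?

B has parent D.
B has children M, X, Y.
Co-parents of B (other parents of its children):
  Y's other parent is D.
  X: no additional parents.
  M also has parents D, N, V, Y.
MB(B) = {D, M, N, V, X, Y}.
Comparing with the claimed set, D is missing.

D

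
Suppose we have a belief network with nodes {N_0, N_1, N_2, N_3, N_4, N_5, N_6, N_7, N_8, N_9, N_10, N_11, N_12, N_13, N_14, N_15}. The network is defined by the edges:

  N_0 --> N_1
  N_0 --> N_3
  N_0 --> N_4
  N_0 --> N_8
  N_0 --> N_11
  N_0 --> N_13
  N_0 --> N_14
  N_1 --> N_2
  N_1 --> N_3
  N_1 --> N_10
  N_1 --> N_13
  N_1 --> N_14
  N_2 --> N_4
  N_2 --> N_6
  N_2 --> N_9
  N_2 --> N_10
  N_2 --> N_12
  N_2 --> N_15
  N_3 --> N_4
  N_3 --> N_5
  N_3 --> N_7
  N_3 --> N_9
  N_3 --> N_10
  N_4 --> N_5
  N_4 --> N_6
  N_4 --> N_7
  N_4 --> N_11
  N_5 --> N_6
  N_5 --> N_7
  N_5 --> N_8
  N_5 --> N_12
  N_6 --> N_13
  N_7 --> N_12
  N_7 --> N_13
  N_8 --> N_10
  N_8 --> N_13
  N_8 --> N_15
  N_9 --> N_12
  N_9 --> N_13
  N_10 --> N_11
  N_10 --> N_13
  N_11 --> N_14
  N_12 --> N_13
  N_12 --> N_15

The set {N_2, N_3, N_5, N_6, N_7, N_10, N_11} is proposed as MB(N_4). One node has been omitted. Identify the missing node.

N_4 has parents N_0, N_2, N_3.
N_4's children: N_5, N_6, N_7, N_11.
Other parents of N_4's children:
  N_5's other parent is N_3.
  N_6 also has parents N_2, N_5.
  N_7's other parents are N_3, N_5.
  N_11's other parents are N_0, N_10.
MB(N_4) = {N_0, N_2, N_3, N_5, N_6, N_7, N_10, N_11}.
Comparing with the claimed set, N_0 is missing.

N_0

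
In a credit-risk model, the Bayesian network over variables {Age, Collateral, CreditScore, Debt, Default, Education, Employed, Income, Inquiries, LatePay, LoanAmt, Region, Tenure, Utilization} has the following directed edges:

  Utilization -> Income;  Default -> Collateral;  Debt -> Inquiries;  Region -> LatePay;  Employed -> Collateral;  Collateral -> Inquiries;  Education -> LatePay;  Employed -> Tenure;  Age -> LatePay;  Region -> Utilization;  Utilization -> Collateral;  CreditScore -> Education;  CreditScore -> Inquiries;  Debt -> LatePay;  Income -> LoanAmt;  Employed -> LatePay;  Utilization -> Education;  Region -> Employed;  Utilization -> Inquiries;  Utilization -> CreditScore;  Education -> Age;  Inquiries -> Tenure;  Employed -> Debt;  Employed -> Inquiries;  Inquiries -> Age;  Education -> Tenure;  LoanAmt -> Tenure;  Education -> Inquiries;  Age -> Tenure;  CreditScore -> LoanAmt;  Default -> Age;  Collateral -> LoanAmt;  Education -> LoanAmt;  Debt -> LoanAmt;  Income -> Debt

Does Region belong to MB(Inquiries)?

No

Pa(Inquiries) = {Collateral, CreditScore, Debt, Education, Employed, Utilization}.
Inquiries has children Age, Tenure.
Parents of each child, excluding Inquiries:
  Age: Default, Education
  Tenure: Age, Education, Employed, LoanAmt
MB(Inquiries) = {Age, Collateral, CreditScore, Debt, Default, Education, Employed, LoanAmt, Tenure, Utilization}; Region is not in this set.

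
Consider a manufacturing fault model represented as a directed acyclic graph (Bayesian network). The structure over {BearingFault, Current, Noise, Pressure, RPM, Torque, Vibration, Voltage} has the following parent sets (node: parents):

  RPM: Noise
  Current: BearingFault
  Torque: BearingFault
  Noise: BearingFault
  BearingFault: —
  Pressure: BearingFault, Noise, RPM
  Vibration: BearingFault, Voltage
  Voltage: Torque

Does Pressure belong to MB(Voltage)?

No

By definition, MB(Voltage) is built from Voltage's parents, Voltage's children, and the co-parents of Voltage.
Children of Voltage: Vibration.
Voltage's parents: Torque.
Parents of each child, excluding Voltage:
  Vibration also has parent BearingFault.
MB(Voltage) = {BearingFault, Torque, Vibration}; Pressure is not in this set.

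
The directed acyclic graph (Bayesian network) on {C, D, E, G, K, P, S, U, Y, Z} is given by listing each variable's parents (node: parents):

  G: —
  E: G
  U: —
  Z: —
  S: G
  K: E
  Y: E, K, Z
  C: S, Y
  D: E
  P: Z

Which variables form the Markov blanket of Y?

Y's parents: E, K, Z.
Ch(Y) = {C}.
Co-parents of Y (other parents of its children):
  C also has parent S.
Taking the union gives {C, E, K, S, Z}.

{C, E, K, S, Z}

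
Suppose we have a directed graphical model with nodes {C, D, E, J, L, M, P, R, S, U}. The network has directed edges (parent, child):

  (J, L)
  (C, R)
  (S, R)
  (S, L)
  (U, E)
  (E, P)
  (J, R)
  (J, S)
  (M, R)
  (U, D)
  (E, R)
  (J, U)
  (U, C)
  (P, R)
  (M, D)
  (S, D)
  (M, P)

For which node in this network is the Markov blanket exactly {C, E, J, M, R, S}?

P

The target node must have every member of {C, E, J, M, R, S} as a parent, child, or co-parent, and no others.
Parents of P: E, M; children: R; co-parents: C, E, J, M, S.
These exactly cover the given set, so the node is P.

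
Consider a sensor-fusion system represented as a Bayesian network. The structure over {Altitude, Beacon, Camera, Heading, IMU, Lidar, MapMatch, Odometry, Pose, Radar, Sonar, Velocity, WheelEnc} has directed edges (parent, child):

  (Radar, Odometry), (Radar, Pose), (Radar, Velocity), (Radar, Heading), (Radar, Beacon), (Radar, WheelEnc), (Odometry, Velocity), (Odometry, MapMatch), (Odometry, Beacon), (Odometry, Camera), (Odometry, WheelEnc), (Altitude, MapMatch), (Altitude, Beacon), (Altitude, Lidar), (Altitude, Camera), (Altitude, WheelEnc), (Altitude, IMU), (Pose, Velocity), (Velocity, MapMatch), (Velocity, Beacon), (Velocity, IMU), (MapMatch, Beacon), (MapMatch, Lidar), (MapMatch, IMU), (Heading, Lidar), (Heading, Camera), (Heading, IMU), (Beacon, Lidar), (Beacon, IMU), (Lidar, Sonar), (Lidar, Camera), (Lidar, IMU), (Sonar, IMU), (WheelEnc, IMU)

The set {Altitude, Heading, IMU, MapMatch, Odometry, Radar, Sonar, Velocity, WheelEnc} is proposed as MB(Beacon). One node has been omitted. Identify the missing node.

Pa(Beacon) = {Altitude, MapMatch, Odometry, Radar, Velocity}.
Ch(Beacon) = {IMU, Lidar}.
Co-parents of Beacon (other parents of its children):
  Lidar: Altitude, Heading, MapMatch
  IMU: Altitude, Heading, Lidar, MapMatch, Sonar, Velocity, WheelEnc
MB(Beacon) = {Altitude, Heading, IMU, Lidar, MapMatch, Odometry, Radar, Sonar, Velocity, WheelEnc}.
Comparing with the claimed set, Lidar is missing.

Lidar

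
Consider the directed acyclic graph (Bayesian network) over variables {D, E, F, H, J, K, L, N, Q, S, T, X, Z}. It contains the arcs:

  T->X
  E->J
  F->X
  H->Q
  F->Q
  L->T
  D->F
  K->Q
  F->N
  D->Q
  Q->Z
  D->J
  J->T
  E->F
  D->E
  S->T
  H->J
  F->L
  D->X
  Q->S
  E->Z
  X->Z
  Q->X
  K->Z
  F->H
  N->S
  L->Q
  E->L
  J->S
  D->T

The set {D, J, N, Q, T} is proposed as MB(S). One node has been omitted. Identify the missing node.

L

A node's Markov blanket = Pa ∪ Ch ∪ (parents of Ch other than the node itself).
Parents of S: J, N, Q.
S has child T.
For each child, the remaining parents (spouses of S):
  T also has parents D, J, L.
MB(S) = {D, J, L, N, Q, T}.
Comparing with the claimed set, L is missing.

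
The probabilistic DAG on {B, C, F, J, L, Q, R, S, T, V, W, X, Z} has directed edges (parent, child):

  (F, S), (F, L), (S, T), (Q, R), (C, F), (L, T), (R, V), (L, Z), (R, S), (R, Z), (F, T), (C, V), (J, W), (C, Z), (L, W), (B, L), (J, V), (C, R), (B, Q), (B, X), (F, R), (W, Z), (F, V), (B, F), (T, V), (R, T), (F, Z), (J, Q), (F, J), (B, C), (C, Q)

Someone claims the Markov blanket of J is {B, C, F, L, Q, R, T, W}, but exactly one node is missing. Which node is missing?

V

By definition, MB(J) is built from J's parents, J's children, and the co-parents of J.
J's parents: F.
Ch(J) = {Q, V, W}.
Co-parents of J (other parents of its children):
  parents(Q) \ {J} = {B, C}.
  V also has parents C, F, R, T.
  W also has parent L.
MB(J) = {B, C, F, L, Q, R, T, V, W}.
Comparing with the claimed set, V is missing.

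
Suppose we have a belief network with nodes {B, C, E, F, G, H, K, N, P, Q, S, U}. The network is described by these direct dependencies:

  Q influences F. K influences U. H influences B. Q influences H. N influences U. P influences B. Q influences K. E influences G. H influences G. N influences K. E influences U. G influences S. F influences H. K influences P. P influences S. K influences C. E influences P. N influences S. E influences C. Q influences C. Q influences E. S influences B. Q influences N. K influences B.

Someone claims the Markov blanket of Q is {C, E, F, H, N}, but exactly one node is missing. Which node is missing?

By definition, MB(Q) is built from Q's parents, Q's children, and the co-parents of Q.
Q's children: C, E, F, H, K, N.
Q has no parents.
Parents of each child, excluding Q:
  N has no other parent.
  F: no additional parents.
  E has no other parent.
  parents(H) \ {Q} = {F}.
  parents(K) \ {Q} = {N}.
  C also has parents E, K.
MB(Q) = {C, E, F, H, K, N}.
Comparing with the claimed set, K is missing.

K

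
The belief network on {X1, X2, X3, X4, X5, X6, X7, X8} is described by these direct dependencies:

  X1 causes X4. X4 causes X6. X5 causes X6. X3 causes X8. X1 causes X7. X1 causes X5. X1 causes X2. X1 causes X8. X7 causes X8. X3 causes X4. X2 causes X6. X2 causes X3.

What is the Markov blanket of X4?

X4 has parents X1, X3.
X4 has child X6.
Co-parents of X4 (other parents of its children):
  X6: X2, X5
Taking the union gives {X1, X2, X3, X5, X6}.

{X1, X2, X3, X5, X6}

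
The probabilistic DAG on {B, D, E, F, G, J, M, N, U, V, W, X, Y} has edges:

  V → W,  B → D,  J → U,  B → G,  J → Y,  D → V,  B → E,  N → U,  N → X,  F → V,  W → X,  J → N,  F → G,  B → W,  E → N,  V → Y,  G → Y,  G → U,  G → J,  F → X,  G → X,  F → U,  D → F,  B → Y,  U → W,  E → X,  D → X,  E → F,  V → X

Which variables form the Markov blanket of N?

{D, E, F, G, J, U, V, W, X}

Recall MB(v) = parents ∪ children ∪ spouses, where spouses are the other parents of v's children.
Ch(N) = {U, X}.
Pa(N) = {E, J}.
Parents of each child, excluding N:
  U: F, G, J
  X: D, E, F, G, V, W
Taking the union gives {D, E, F, G, J, U, V, W, X}.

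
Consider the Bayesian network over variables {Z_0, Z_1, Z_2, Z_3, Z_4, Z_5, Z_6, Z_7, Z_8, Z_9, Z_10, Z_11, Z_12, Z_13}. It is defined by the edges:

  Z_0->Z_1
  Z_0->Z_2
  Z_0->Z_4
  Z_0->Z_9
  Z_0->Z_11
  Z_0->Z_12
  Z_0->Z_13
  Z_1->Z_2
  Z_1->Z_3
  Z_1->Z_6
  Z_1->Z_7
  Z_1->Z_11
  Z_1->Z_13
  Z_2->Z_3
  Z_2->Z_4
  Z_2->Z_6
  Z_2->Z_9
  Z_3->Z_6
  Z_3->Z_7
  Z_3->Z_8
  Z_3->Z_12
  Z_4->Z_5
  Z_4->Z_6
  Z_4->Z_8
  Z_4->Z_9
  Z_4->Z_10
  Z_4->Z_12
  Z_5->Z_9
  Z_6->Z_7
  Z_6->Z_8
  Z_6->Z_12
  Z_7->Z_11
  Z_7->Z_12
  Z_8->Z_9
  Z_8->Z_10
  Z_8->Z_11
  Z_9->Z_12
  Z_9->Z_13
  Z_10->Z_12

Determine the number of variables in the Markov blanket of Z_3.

10

Z_3's parents: Z_1, Z_2.
Z_3 has children Z_6, Z_7, Z_8, Z_12.
Parents of each child, excluding Z_3:
  parents(Z_6) \ {Z_3} = {Z_1, Z_2, Z_4}.
  Z_7 also has parents Z_1, Z_6.
  parents(Z_8) \ {Z_3} = {Z_4, Z_6}.
  Z_12's other parents are Z_0, Z_4, Z_6, Z_7, Z_9, Z_10.
MB(Z_3) = {Z_0, Z_1, Z_2, Z_4, Z_6, Z_7, Z_8, Z_9, Z_10, Z_12}, which has 10 nodes.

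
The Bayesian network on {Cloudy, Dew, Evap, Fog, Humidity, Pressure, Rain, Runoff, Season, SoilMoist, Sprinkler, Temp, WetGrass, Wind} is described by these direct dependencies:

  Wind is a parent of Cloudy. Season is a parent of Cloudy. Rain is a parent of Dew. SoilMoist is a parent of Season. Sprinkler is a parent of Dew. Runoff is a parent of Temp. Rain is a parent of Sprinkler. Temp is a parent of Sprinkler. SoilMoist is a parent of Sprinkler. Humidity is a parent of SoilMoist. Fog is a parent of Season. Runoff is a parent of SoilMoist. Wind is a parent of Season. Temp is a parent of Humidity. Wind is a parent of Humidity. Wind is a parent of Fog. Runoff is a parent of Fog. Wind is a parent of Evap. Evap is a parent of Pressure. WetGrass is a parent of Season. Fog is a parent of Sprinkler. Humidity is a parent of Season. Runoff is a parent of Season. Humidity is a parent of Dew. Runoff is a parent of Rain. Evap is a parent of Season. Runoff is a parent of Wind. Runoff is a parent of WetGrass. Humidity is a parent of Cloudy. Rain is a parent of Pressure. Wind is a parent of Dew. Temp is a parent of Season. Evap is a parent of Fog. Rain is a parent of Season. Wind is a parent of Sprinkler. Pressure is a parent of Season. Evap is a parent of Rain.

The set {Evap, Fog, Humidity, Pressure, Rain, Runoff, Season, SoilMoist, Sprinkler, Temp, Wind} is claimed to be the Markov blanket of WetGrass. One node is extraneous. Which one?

By definition, MB(WetGrass) is built from WetGrass's parents, WetGrass's children, and the co-parents of WetGrass.
WetGrass's children: Season.
WetGrass's parents: Runoff.
For each child, the remaining parents (spouses of WetGrass):
  parents(Season) \ {WetGrass} = {Evap, Fog, Humidity, Pressure, Rain, Runoff, SoilMoist, Temp, Wind}.
MB(WetGrass) = {Evap, Fog, Humidity, Pressure, Rain, Runoff, Season, SoilMoist, Temp, Wind}.
Sprinkler is neither a parent, child, nor co-parent of WetGrass, so it does not belong.

Sprinkler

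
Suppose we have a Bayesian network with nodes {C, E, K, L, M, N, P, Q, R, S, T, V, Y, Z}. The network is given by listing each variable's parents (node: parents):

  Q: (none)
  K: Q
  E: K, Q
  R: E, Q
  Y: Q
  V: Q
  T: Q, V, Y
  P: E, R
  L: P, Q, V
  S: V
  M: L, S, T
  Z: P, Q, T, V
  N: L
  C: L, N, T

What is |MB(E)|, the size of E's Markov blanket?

Pa(E) = {K, Q}.
E's children: P, R.
For each child, the remaining parents (spouses of E):
  R: Q
  P: R
MB(E) = {K, P, Q, R}, which has 4 nodes.

4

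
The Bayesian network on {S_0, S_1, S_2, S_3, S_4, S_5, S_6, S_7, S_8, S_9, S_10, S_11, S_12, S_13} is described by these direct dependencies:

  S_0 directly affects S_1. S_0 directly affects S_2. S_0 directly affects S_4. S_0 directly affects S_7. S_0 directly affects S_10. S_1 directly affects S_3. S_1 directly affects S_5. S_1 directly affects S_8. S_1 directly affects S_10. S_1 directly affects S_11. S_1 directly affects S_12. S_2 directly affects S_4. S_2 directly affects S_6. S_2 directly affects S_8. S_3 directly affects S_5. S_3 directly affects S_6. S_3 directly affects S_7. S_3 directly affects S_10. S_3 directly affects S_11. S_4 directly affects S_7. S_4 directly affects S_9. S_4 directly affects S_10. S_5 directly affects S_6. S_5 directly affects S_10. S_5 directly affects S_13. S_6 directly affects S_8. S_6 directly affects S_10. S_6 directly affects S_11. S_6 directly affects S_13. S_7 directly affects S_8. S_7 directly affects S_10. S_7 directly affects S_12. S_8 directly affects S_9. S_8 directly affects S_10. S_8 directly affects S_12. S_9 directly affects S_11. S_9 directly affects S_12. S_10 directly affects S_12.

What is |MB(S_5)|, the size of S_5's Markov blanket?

10

A node's Markov blanket = Pa ∪ Ch ∪ (parents of Ch other than the node itself).
S_5 has parents S_1, S_3.
S_5's children: S_6, S_10, S_13.
For each child, the remaining parents (spouses of S_5):
  S_6: S_2, S_3
  S_10: S_0, S_1, S_3, S_4, S_6, S_7, S_8
  S_13: S_6
MB(S_5) = {S_0, S_1, S_2, S_3, S_4, S_6, S_7, S_8, S_10, S_13}, which has 10 nodes.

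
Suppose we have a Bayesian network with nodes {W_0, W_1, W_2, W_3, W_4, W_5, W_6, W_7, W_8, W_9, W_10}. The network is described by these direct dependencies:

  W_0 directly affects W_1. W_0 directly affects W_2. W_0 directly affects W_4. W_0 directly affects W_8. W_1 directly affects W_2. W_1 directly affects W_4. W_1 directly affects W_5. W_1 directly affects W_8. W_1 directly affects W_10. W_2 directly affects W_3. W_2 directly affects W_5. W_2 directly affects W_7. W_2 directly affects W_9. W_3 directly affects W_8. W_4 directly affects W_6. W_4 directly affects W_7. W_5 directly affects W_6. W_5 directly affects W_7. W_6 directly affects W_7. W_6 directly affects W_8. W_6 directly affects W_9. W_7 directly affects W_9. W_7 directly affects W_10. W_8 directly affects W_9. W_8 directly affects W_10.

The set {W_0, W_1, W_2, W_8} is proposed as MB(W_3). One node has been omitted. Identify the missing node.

W_6

W_3's children: W_8.
W_3's parents: W_2.
Co-parents of W_3 (other parents of its children):
  W_8: W_0, W_1, W_6
MB(W_3) = {W_0, W_1, W_2, W_6, W_8}.
Comparing with the claimed set, W_6 is missing.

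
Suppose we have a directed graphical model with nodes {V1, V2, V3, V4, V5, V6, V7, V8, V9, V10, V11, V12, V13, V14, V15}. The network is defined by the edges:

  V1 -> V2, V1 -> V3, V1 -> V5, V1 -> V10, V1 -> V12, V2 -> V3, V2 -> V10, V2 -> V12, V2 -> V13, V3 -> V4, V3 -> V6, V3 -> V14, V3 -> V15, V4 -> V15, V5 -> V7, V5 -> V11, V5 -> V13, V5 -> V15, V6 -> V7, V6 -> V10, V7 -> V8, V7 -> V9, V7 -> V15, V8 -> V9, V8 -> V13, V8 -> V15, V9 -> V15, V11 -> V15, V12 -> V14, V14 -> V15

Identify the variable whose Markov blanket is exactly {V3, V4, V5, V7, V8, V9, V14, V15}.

The target node must have every member of {V3, V4, V5, V7, V8, V9, V14, V15} as a parent, child, or co-parent, and no others.
Parents of V11: V5; children: V15; co-parents: V3, V4, V5, V7, V8, V9, V14.
These exactly cover the given set, so the node is V11.

V11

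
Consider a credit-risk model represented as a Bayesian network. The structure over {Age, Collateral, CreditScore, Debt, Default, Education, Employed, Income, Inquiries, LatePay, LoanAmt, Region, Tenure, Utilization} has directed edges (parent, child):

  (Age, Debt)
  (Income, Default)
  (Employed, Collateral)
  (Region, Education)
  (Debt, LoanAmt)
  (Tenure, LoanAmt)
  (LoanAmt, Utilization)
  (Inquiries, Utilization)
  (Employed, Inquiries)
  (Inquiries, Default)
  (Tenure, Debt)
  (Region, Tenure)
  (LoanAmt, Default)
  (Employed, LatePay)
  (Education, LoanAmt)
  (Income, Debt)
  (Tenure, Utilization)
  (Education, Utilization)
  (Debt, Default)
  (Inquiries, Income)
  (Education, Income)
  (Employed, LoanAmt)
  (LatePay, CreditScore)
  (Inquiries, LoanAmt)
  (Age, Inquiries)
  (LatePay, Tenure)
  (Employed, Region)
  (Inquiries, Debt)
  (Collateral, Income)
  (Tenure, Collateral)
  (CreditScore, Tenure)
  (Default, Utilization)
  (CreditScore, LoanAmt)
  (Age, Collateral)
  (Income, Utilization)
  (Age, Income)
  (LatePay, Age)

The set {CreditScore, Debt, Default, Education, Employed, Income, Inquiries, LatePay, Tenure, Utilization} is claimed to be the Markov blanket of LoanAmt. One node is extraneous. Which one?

LoanAmt's parents: CreditScore, Debt, Education, Employed, Inquiries, Tenure.
Children of LoanAmt: Default, Utilization.
Parents of each child, excluding LoanAmt:
  Default also has parents Debt, Income, Inquiries.
  parents(Utilization) \ {LoanAmt} = {Default, Education, Income, Inquiries, Tenure}.
MB(LoanAmt) = {CreditScore, Debt, Default, Education, Employed, Income, Inquiries, Tenure, Utilization}.
LatePay is neither a parent, child, nor co-parent of LoanAmt, so it does not belong.

LatePay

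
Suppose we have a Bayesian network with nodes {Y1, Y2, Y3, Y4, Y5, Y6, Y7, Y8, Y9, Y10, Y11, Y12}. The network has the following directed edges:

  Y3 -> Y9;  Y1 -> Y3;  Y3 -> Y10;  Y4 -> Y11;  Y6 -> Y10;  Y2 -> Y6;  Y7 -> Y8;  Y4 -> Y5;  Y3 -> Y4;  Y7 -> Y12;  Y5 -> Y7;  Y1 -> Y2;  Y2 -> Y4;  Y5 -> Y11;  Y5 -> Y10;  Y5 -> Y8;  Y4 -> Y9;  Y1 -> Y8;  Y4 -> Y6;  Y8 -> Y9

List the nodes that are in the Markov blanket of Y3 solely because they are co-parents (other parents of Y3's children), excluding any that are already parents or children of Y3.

Children of Y3: Y4, Y9, Y10.
  Y4: Y2
  Y9: Y4, Y8
  Y10: Y5, Y6
Excluding nodes already adjacent to Y3 (Y1, Y4, Y9, Y10), the co-parent-only contribution is {Y2, Y5, Y6, Y8}.

{Y2, Y5, Y6, Y8}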